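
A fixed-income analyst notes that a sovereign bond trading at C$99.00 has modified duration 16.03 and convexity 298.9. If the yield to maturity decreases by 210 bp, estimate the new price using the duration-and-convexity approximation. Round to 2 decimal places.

C$138.85

Duration effect: -D_mod·Δy = -16.03 × (-0.021) = +0.336630
Convexity effect: ½·C·(Δy)² = 0.5 × 298.9 × (-0.021)² = +0.06590745
ΔP/P ≈ +0.336630 + 0.06590745 = +0.40253745
New price ≈ 99.00 × (1 + 0.40253745) = 138.85120755.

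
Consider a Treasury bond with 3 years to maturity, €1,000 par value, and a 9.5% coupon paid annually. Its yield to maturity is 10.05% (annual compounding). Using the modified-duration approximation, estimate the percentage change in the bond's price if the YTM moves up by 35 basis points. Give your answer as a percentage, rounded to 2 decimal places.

Periodic yield y = 0.1005. Modified duration first:
  t   CF        PV=CF/(1+0.1005)^t    t·PV
  1        95.00        86.3244        86.3244
  2        95.00        78.4411       156.8821
  3     1,095.00       821.5689     2,464.7066
  Σ                    986.3343     2,707.9132
P = 986.3343; D_Mac = 2.74543 yrs; D_mod = 2.74543/(1+0.1005) = 2.49471 yrs.
ΔP/P ≈ -D_mod · Δy = -2.49471 × (+0.0035) = -0.008731 = -0.8731%.

-0.87%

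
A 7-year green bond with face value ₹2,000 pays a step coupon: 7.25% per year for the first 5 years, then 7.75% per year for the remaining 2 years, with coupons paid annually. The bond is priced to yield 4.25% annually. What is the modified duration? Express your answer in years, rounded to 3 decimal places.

5.607 years

Periodic yield y = 0.0425. First find Macaulay duration:
  t   CF        PV=CF/(1+0.0425)^t    t·PV
  1       145.00       139.0887       139.0887
  2       145.00       133.4184       266.8369
  3       145.00       127.9793       383.9380
  4       145.00       122.7619       491.0478
  5       145.00       117.7573       588.7863
  6       155.00       120.7467       724.4803
  7     2,155.00     1,610.3298    11,272.3086
  Σ                  2,372.0822    13,866.4865
P = 2,372.0822; Macaulay duration = 13,866.4865 / 2,372.0822 = 5.84570 years.
Modified duration = D_Mac / (1 + y) = 5.84570 / 1.0425 = 5.60739 years.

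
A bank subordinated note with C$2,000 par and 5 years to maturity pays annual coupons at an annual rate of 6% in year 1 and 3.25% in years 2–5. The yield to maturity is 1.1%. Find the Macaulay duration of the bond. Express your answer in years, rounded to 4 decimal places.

4.6227 years

Periodic yield y = 0.011. Discount each cash flow and weight by its year:
  t   CF        PV=CF/(1+0.011)^t    t·PV
  1       120.00       118.6944       118.6944
  2        65.00        63.5933       127.1865
  3        65.00        62.9013       188.7040
  4        65.00        62.2170       248.8678
  5     2,065.00     1,955.0789     9,775.3943
  Σ                  2,262.4848    10,458.8470
Price P = Σ PV = 2,262.4848.
Macaulay duration = Σ(t·PV) / P = 10,458.8470 / 2,262.4848 = 4.62273 years.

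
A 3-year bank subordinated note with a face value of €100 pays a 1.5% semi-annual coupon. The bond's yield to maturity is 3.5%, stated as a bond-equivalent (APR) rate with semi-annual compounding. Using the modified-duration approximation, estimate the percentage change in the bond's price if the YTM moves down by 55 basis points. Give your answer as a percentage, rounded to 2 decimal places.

+1.59%

Periodic yield y = 0.0175. Modified duration first:
  t   CF        PV=CF/(1+0.0175)^t    t·PV
  1         0.75         0.7371         0.7371
  2         0.75         0.7244         1.4488
  3         0.75         0.7120         2.1359
  4         0.75         0.6997         2.7989
  5         0.75         0.6877         3.4384
  6       100.75        90.7901       544.7407
  Σ                     94.3510       555.2998
P = 94.3510; D_Mac = 5.88547 half-year periods = 2.94273 yrs; D_mod = 2.94273/(1+0.0175) = 2.89212 yrs.
ΔP/P ≈ -D_mod · Δy = -2.89212 × (-0.0055) = +0.015907 = +1.5907%.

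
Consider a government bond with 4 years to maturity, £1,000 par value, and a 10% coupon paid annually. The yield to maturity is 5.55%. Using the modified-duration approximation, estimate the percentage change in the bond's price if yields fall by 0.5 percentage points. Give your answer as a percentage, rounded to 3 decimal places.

+1.670%

Periodic yield y = 0.0555. Modified duration first:
  t   CF        PV=CF/(1+0.0555)^t    t·PV
  1       100.00        94.7418        94.7418
  2       100.00        89.7601       179.5203
  3       100.00        85.0404       255.1212
  4     1,100.00       886.2571     3,545.0285
  Σ                  1,155.7995     4,074.4118
P = 1,155.7995; D_Mac = 3.52519 yrs; D_mod = 3.52519/(1+0.0555) = 3.33983 yrs.
ΔP/P ≈ -D_mod · Δy = -3.33983 × (-0.005) = +0.016699 = +1.6699%.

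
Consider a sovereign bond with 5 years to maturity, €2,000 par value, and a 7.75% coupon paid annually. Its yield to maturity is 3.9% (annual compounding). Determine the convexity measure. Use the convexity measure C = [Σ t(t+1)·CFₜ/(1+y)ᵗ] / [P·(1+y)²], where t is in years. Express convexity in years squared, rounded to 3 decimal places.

23.268

With y = 0.039:
  t   CF        PV=CF/(1+0.039)^t    t·PV        t(t+1)·PV
  1       155.00       149.1819       149.1819         298.3638
  2       155.00       143.5822       287.1644         861.4932
  3       155.00       138.1927       414.5781       1,658.3122
  4       155.00       133.0055       532.0219       2,660.1094
  5     2,155.00     1,779.7932     8,898.9659      53,393.7952
  Σ                  2,343.7554    10,281.9121      58,872.0739
P = 2,343.7554.
Convexity = Σ t(t+1)·PV / [P·(1+y)²] = 58,872.0739 / (2,343.7554 × 1.079521) = 23.26837.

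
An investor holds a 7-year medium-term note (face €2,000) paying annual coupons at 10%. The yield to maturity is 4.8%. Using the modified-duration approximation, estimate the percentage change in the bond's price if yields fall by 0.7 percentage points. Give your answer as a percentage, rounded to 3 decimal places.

Periodic yield y = 0.048. Modified duration first:
  t   CF        PV=CF/(1+0.048)^t    t·PV
  1       200.00       190.8397       190.8397
  2       200.00       182.0989       364.1979
  3       200.00       173.7585       521.2756
  4       200.00       165.8001       663.2005
  5       200.00       158.2062       791.0312
  6       200.00       150.9601       905.7609
  7     2,200.00     1,584.5053    11,091.5373
  Σ                  2,606.1690    14,527.8430
P = 2,606.1690; D_Mac = 5.57441 yrs; D_mod = 5.57441/(1+0.048) = 5.31909 yrs.
ΔP/P ≈ -D_mod · Δy = -5.31909 × (-0.007) = +0.037234 = +3.7234%.

+3.723%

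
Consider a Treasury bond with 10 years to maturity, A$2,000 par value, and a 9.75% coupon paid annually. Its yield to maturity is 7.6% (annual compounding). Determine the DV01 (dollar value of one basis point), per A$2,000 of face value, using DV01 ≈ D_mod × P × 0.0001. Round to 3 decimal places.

A$1.500

Periodic yield y = 0.076.
  t   CF        PV=CF/(1+0.076)^t    t·PV
  1       195.00       181.2268       181.2268
  2       195.00       168.4264       336.8527
  3       195.00       156.5301       469.5902
  4       195.00       145.4740       581.8962
  5       195.00       135.1989       675.9947
  6       195.00       125.6496       753.8974
  7       195.00       116.7747       817.4228
  8       195.00       108.5267       868.2133
  9       195.00       100.8612       907.7509
  10    2,195.00     1,055.1442    10,551.4419
  Σ                  2,293.8125    16,144.2868
P = 2,293.8125; D_Mac = 7.03819 yrs; D_mod = 6.54107 yrs.
DV01 ≈ 6.54107 × 2,293.8125 × 0.0001 = 1.500398.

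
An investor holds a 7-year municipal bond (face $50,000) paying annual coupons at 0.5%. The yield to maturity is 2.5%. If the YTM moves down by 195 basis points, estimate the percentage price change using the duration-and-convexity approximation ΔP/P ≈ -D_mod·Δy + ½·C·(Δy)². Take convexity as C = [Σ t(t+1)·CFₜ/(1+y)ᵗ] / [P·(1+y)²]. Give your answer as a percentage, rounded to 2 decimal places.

+14.09%

With y = 0.025:
  t   CF        PV=CF/(1+0.025)^t    t·PV        t(t+1)·PV
  1       250.00       243.9024       243.9024         487.8049
  2       250.00       237.9536       475.9072       1,427.7216
  3       250.00       232.1499       696.4496       2,785.7982
  4       250.00       226.4877       905.9506       4,529.7532
  5       250.00       220.9636     1,104.8179       6,628.9072
  6       250.00       215.5742     1,293.4453       9,054.1171
  7    50,250.00    42,273.5781   295,915.0464   2,367,320.3715
  Σ                 43,650.6094   300,635.5194   2,392,234.4737
P = 43,650.6094; D_Mac = 6.88732 yrs; D_mod = 6.71933 yrs; C = 52.16338.
Duration effect: -6.71933 × (-0.0195) = +0.131027
Convexity effect: 0.5 × 52.16338 × (-0.0195)² = +0.0099176
ΔP/P ≈ +0.131027 + 0.0099176 = +0.140945 = +14.0945%.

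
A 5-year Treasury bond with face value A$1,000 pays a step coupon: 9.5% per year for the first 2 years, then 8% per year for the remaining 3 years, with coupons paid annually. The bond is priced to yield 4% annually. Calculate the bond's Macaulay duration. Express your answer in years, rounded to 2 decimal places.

Periodic yield y = 0.04. Discount each cash flow and weight by its year:
  t   CF        PV=CF/(1+0.04)^t    t·PV
  1        95.00        91.3462        91.3462
  2        95.00        87.8328       175.6657
  3        80.00        71.1197       213.3591
  4        80.00        68.3843       273.5373
  5     1,080.00       887.6813     4,438.4064
  Σ                  1,206.3643     5,192.3147
Price P = Σ PV = 1,206.3643.
Macaulay duration = Σ(t·PV) / P = 5,192.3147 / 1,206.3643 = 4.30410 years.

4.30 years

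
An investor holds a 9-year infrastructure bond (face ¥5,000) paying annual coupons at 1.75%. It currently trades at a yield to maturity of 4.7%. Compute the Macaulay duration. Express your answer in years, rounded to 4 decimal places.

Periodic yield y = 0.047. Discount each cash flow and weight by its year:
  t   CF        PV=CF/(1+0.047)^t    t·PV
  1        87.50        83.5721        83.5721
  2        87.50        79.8205       159.6411
  3        87.50        76.2374       228.7122
  4        87.50        72.8151       291.2603
  5        87.50        69.5464       347.7320
  6        87.50        66.4244       398.5467
  7        87.50        63.4426       444.0985
  8        87.50        60.5947       484.7576
  9     5,087.50     3,364.9939    30,284.9455
  Σ                  3,937.4473    32,723.2659
Price P = Σ PV = 3,937.4473.
Macaulay duration = Σ(t·PV) / P = 32,723.2659 / 3,937.4473 = 8.31078 years.

8.3108 years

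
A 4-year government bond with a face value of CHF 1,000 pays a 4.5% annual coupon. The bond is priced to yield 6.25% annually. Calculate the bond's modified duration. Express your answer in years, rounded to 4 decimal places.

Periodic yield y = 0.0625. First find Macaulay duration:
  t   CF        PV=CF/(1+0.0625)^t    t·PV
  1        45.00        42.3529        42.3529
  2        45.00        39.8616        79.7232
  3        45.00        37.5168       112.5504
  4     1,045.00       819.9749     3,279.8994
  Σ                    939.7062     3,514.5259
P = 939.7062; Macaulay duration = 3,514.5259 / 939.7062 = 3.74003 years.
Modified duration = D_Mac / (1 + y) = 3.74003 / 1.0625 = 3.52002 years.

3.5200 years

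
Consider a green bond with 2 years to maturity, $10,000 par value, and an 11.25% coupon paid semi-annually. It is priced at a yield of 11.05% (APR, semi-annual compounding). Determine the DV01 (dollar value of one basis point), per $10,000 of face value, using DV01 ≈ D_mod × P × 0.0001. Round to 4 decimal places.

$1.7556

Periodic yield y = 0.05525.
  t   CF        PV=CF/(1+0.05525)^t    t·PV
  1       562.50       533.0490       533.0490
  2       562.50       505.1401     1,010.2801
  3       562.50       478.6923     1,436.0769
  4    10,562.50     8,518.1499    34,072.5996
  Σ                 10,035.0313    37,052.0057
P = 10,035.0313; D_Mac = 3.69227 half-year periods = 1.84613 yrs; D_mod = 1.74947 yrs.
DV01 ≈ 1.74947 × 10,035.0313 × 0.0001 = 1.755603.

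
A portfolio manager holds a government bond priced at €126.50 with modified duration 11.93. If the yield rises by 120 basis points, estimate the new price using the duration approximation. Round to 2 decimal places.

Duration approximation: ΔP/P ≈ -D_mod · Δy = -11.93 × (+0.012) = -0.143160.
New price ≈ 126.50 × (1 - 0.143160) = 108.39026.

€108.39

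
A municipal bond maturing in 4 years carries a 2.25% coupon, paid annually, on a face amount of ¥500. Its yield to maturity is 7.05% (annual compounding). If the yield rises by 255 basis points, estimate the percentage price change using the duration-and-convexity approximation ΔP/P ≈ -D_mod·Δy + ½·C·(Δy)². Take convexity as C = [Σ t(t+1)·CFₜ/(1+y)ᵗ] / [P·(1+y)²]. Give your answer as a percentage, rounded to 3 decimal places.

-8.645%

With y = 0.0705:
  t   CF        PV=CF/(1+0.0705)^t    t·PV        t(t+1)·PV
  1        11.25        10.5091        10.5091          21.0182
  2        11.25         9.8170        19.6340          58.9021
  3        11.25         9.1705        27.5115         110.0459
  4       511.25       389.3020     1,557.2080       7,786.0400
  Σ                    418.7986     1,614.8626       7,976.0061
P = 418.7986; D_Mac = 3.85594 yrs; D_mod = 3.60200 yrs; C = 16.61908.
Duration effect: -3.60200 × (+0.0255) = -0.091851
Convexity effect: 0.5 × 16.61908 × (0.0255)² = +0.0054033
ΔP/P ≈ -0.091851 + 0.0054033 = -0.086448 = -8.6448%.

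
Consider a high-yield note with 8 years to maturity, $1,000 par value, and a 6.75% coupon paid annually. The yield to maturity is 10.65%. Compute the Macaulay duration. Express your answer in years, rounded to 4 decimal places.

6.2229 years

Periodic yield y = 0.1065. Discount each cash flow and weight by its year:
  t   CF        PV=CF/(1+0.1065)^t    t·PV
  1        67.50        61.0032        61.0032
  2        67.50        55.1316       110.2633
  3        67.50        49.8253       149.4758
  4        67.50        45.0296       180.1184
  5        67.50        40.6955       203.4776
  6        67.50        36.7786       220.6716
  7        67.50        33.2387       232.6708
  8     1,067.50       475.0688     3,800.5506
  Σ                    796.7713     4,958.2313
Price P = Σ PV = 796.7713.
Macaulay duration = Σ(t·PV) / P = 4,958.2313 / 796.7713 = 6.22290 years.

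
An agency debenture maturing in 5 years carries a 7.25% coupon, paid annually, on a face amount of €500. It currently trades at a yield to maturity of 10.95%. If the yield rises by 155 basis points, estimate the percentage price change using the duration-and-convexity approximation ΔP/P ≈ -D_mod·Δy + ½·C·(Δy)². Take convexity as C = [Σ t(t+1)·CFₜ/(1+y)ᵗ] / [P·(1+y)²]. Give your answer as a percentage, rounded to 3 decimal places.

With y = 0.1095:
  t   CF        PV=CF/(1+0.1095)^t    t·PV        t(t+1)·PV
  1        36.25        32.6724        32.6724          65.3447
  2        36.25        29.4478        58.8957         176.6870
  3        36.25        26.5415        79.6246         318.4985
  4        36.25        23.9221        95.6883         478.4414
  5       536.25       318.9560     1,594.7800       9,568.6799
  Σ                    431.5398     1,861.6609      10,607.6516
P = 431.5398; D_Mac = 4.31400 yrs; D_mod = 3.88823 yrs; C = 19.96842.
Duration effect: -3.88823 × (+0.0155) = -0.060268
Convexity effect: 0.5 × 19.96842 × (0.0155)² = +0.0023987
ΔP/P ≈ -0.060268 + 0.0023987 = -0.057869 = -5.7869%.

-5.787%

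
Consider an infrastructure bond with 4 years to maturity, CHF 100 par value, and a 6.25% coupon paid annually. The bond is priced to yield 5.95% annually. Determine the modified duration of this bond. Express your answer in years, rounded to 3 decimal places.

3.457 years

Periodic yield y = 0.0595. First find Macaulay duration:
  t   CF        PV=CF/(1+0.0595)^t    t·PV
  1         6.25         5.8990         5.8990
  2         6.25         5.5677        11.1355
  3         6.25         5.2551        15.7652
  4       106.25        84.3189       337.2757
  Σ                    101.0407       370.0754
P = 101.0407; Macaulay duration = 370.0754 / 101.0407 = 3.66264 years.
Modified duration = D_Mac / (1 + y) = 3.66264 / 1.0595 = 3.45695 years.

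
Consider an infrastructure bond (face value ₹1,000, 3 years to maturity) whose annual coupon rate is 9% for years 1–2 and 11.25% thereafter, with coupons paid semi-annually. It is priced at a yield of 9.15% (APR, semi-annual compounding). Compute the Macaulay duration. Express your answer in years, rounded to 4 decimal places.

Periodic yield y = 0.04575. Discount each cash flow and weight by its period:
  t   CF        PV=CF/(1+0.04575)^t    t·PV
  1        45.00        43.0313        43.0313
  2        45.00        41.1488        82.2975
  3        45.00        39.3486       118.0457
  4        45.00        37.6271       150.5085
  5        56.25        44.9762       224.8812
  6     1,056.25       807.6059     4,845.6354
  Σ                  1,013.7379     5,464.3996
Price P = Σ PV = 1,013.7379.
Macaulay duration = Σ(t·PV) / P = 5,464.3996 / 1,013.7379 = 5.39035 half-year periods.
In years: 5.39035 / 2 = 2.69517 years.

2.6952 years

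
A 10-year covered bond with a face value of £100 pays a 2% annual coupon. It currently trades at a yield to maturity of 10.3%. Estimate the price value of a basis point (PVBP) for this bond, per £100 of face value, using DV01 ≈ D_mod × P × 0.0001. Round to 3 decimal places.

£0.039

Periodic yield y = 0.103.
  t   CF        PV=CF/(1+0.103)^t    t·PV
  1         2.00         1.8132         1.8132
  2         2.00         1.6439         3.2878
  3         2.00         1.4904         4.4712
  4         2.00         1.3512         5.4049
  5         2.00         1.2250         6.1252
  6         2.00         1.1106         6.6639
  7         2.00         1.0069         7.0485
  8         2.00         0.9129         7.3032
  9         2.00         0.8277         7.4489
  10      102.00        38.2688       382.6882
  Σ                     49.6508       432.2552
P = 49.6508; D_Mac = 8.70591 yrs; D_mod = 7.89294 yrs.
DV01 ≈ 7.89294 × 49.6508 × 0.0001 = 0.039189.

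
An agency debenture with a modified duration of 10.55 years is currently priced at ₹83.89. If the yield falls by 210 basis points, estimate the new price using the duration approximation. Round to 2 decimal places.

₹102.48

Duration approximation: ΔP/P ≈ -D_mod · Δy = -10.55 × (-0.021) = +0.221550.
New price ≈ 83.89 × (1 + 0.221550) = 102.4758295.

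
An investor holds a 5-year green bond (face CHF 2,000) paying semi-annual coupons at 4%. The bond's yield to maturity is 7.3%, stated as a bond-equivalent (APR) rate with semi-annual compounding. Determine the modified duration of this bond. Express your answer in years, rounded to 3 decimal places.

Periodic yield y = 0.0365. First find Macaulay duration:
  t   CF        PV=CF/(1+0.0365)^t    t·PV
  1        40.00        38.5914        38.5914
  2        40.00        37.2324        74.4649
  3        40.00        35.9213       107.7639
  4        40.00        34.6563       138.6254
  5        40.00        33.4359       167.1797
  6        40.00        32.2585       193.5510
  7        40.00        31.1225       217.8577
  8        40.00        30.0266       240.2125
  9        40.00        28.9692       260.7226
  10    2,040.00     1,425.4011    14,254.0114
  Σ                  1,727.6153    15,692.9805
P = 1,727.6153; Macaulay duration = 15,692.9805 / 1,727.6153 = 9.08361 half-year periods = 4.54180 years.
Modified duration = D_Mac / (1 + y) = 4.54180 / 1.0365 = 4.38187 years.

4.382 years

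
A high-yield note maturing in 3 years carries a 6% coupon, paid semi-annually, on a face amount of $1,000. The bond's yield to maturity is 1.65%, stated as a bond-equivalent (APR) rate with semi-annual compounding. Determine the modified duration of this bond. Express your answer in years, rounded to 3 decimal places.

Periodic yield y = 0.00825. First find Macaulay duration:
  t   CF        PV=CF/(1+0.00825)^t    t·PV
  1        30.00        29.7545        29.7545
  2        30.00        29.5111        59.0221
  3        30.00        29.2696        87.8088
  4        30.00        29.0301       116.1203
  5        30.00        28.7925       143.9627
  6     1,030.00       980.4554     5,882.7324
  Σ                  1,126.8132     6,319.4009
P = 1,126.8132; Macaulay duration = 6,319.4009 / 1,126.8132 = 5.60821 half-year periods = 2.80410 years.
Modified duration = D_Mac / (1 + y) = 2.80410 / 1.00825 = 2.78116 years.

2.781 years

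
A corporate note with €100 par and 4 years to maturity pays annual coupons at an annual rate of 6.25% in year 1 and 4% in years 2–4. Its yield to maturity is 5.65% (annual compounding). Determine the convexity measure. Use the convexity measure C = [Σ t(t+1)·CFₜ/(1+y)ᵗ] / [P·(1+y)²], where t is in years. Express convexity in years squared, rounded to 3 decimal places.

16.209

With y = 0.0565:
  t   CF        PV=CF/(1+0.0565)^t    t·PV        t(t+1)·PV
  1         6.25         5.9158         5.9158          11.8315
  2         4.00         3.5836         7.1672          21.5017
  3         4.00         3.3920        10.1759          40.7036
  4       104.00        83.4748       333.8992       1,669.4958
  Σ                     96.3661       357.1580       1,743.5326
P = 96.3661.
Convexity = Σ t(t+1)·PV / [P·(1+y)²] = 1,743.5326 / (96.3661 × 1.116192) = 16.20939.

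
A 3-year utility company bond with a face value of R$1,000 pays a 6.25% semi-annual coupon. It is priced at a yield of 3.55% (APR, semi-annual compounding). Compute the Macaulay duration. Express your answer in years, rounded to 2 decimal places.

2.79 years

Periodic yield y = 0.01775. Discount each cash flow and weight by its period:
  t   CF        PV=CF/(1+0.01775)^t    t·PV
  1        31.25        30.7050        30.7050
  2        31.25        30.1695        60.3390
  3        31.25        29.6433        88.9299
  4        31.25        29.1263       116.5053
  5        31.25        28.6183       143.0917
  6     1,031.25       927.9344     5,567.6067
  Σ                  1,076.1969     6,007.1775
Price P = Σ PV = 1,076.1969.
Macaulay duration = Σ(t·PV) / P = 6,007.1775 / 1,076.1969 = 5.58186 half-year periods.
In years: 5.58186 / 2 = 2.79093 years.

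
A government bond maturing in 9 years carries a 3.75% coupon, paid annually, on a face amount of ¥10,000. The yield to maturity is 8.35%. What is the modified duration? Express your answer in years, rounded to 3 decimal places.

6.960 years

Periodic yield y = 0.0835. First find Macaulay duration:
  t   CF        PV=CF/(1+0.0835)^t    t·PV
  1       375.00       346.1006       346.1006
  2       375.00       319.4283       638.8567
  3       375.00       294.8116       884.4347
  4       375.00       272.0919     1,088.3676
  5       375.00       251.1231     1,255.6156
  6       375.00       231.7703     1,390.6218
  7       375.00       213.9089     1,497.3623
  8       375.00       197.4240     1,579.3920
  9    10,375.00     5,041.1296    45,370.1666
  Σ                  7,167.7883    54,050.9178
P = 7,167.7883; Macaulay duration = 54,050.9178 / 7,167.7883 = 7.54081 years.
Modified duration = D_Mac / (1 + y) = 7.54081 / 1.0835 = 6.95968 years.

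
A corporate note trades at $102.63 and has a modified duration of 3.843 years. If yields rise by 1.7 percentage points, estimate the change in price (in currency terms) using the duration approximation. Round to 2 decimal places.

-$6.70

Duration approximation: ΔP/P ≈ -D_mod · Δy = -3.843 × (+0.017) = -0.065331.
ΔP ≈ 102.63 × (-0.065331) = -6.70492053.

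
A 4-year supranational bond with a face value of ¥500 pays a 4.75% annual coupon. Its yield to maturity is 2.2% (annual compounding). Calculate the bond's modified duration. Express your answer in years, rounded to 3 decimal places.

3.669 years

Periodic yield y = 0.022. First find Macaulay duration:
  t   CF        PV=CF/(1+0.022)^t    t·PV
  1        23.75        23.2387        23.2387
  2        23.75        22.7385        45.4770
  3        23.75        22.2490        66.7471
  4       523.75       480.0876     1,920.3502
  Σ                    548.3138     2,055.8131
P = 548.3138; Macaulay duration = 2,055.8131 / 548.3138 = 3.74934 years.
Modified duration = D_Mac / (1 + y) = 3.74934 / 1.022 = 3.66863 years.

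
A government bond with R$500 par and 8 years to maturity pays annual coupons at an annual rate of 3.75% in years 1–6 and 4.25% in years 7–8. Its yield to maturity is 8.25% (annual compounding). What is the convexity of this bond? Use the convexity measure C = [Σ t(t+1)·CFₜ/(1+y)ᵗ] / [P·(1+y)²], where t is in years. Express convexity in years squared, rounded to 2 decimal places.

With y = 0.0825:
  t   CF        PV=CF/(1+0.0825)^t    t·PV        t(t+1)·PV
  1        18.75        17.3210        17.3210          34.6420
  2        18.75        16.0009        32.0019          96.0056
  3        18.75        14.7815        44.3444         177.3776
  4        18.75        13.6549        54.6197         273.0987
  5        18.75        12.6143        63.0713         378.4278
  6        18.75        11.6529        69.9174         489.4216
  7        21.25        12.2001        85.4007         683.2059
  8       521.25       276.4540     2,211.6317      19,904.6857
  Σ                    374.6796     2,578.3082      22,036.8650
P = 374.6796.
Convexity = Σ t(t+1)·PV / [P·(1+y)²] = 22,036.8650 / (374.6796 × 1.171806) = 50.19194.

50.19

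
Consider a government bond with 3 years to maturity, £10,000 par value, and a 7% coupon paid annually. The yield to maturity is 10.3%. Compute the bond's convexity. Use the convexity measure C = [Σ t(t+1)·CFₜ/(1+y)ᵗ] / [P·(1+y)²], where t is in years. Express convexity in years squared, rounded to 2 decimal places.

8.99

With y = 0.103:
  t   CF        PV=CF/(1+0.103)^t    t·PV        t(t+1)·PV
  1       700.00       634.6328       634.6328       1,269.2656
  2       700.00       575.3697     1,150.7395       3,452.2184
  3    10,700.00     7,973.6513    23,920.9540      95,683.8158
  Σ                  9,183.6539    25,706.3262     100,405.2999
P = 9,183.6539.
Convexity = Σ t(t+1)·PV / [P·(1+y)²] = 100,405.2999 / (9,183.6539 × 1.216609) = 8.98649.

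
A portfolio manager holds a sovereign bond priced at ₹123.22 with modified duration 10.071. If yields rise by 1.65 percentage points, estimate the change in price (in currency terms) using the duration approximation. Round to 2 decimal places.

Duration approximation: ΔP/P ≈ -D_mod · Δy = -10.071 × (+0.0165) = -0.1661715.
ΔP ≈ 123.22 × (-0.1661715) = -20.47565223.

-₹20.48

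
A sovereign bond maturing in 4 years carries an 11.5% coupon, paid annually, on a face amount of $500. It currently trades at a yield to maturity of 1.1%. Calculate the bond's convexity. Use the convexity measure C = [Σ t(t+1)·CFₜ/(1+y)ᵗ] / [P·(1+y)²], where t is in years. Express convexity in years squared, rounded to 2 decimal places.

With y = 0.011:
  t   CF        PV=CF/(1+0.011)^t    t·PV        t(t+1)·PV
  1        57.50        56.8744        56.8744         113.7488
  2        57.50        56.2556       112.5111         337.5334
  3        57.50        55.6435       166.9305         667.7219
  4       557.50       533.6300     2,134.5201      10,672.6003
  Σ                    702.4035     2,470.8361      11,791.6044
P = 702.4035.
Convexity = Σ t(t+1)·PV / [P·(1+y)²] = 11,791.6044 / (702.4035 × 1.022121) = 16.42419.

16.42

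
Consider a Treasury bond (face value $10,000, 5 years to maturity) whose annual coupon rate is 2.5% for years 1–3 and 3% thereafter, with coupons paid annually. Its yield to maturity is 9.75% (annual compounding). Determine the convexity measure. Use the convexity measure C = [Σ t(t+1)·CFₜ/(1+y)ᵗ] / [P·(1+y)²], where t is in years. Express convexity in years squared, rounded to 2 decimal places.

22.99

With y = 0.0975:
  t   CF        PV=CF/(1+0.0975)^t    t·PV        t(t+1)·PV
  1       250.00       227.7904       227.7904         455.5809
  2       250.00       207.5539       415.1079       1,245.3236
  3       250.00       189.1152       567.3456       2,269.3823
  4       300.00       206.7774       827.1097       4,135.5487
  5    10,300.00     6,468.6638    32,343.3190     194,059.9141
  Σ                  7,299.9008    34,380.6726     202,165.7495
P = 7,299.9008.
Convexity = Σ t(t+1)·PV / [P·(1+y)²] = 202,165.7495 / (7,299.9008 × 1.204506) = 22.99225.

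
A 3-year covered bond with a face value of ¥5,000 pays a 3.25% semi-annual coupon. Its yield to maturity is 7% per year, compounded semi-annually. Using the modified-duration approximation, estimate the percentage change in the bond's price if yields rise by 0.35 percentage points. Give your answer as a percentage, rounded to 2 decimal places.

-0.97%

Periodic yield y = 0.035. Modified duration first:
  t   CF        PV=CF/(1+0.035)^t    t·PV
  1        81.25        78.5024        78.5024
  2        81.25        75.8477       151.6955
  3        81.25        73.2828       219.8485
  4        81.25        70.8047       283.2187
  5        81.25        68.4103       342.0516
  6     5,081.25     4,133.6001    24,801.6009
  Σ                  4,500.4482    25,876.9177
P = 4,500.4482; D_Mac = 5.74985 half-year periods = 2.87493 yrs; D_mod = 2.87493/(1+0.035) = 2.77771 yrs.
ΔP/P ≈ -D_mod · Δy = -2.77771 × (+0.0035) = -0.009722 = -0.9722%.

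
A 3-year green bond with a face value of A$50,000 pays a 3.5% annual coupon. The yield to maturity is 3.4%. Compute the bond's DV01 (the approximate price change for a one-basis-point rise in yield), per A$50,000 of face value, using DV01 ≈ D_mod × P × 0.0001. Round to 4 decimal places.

Periodic yield y = 0.034.
  t   CF        PV=CF/(1+0.034)^t    t·PV
  1     1,750.00     1,692.4565     1,692.4565
  2     1,750.00     1,636.8051     3,273.6102
  3    51,750.00    46,811.0883   140,433.2648
  Σ                 50,140.3499   145,399.3315
P = 50,140.3499; D_Mac = 2.89985 yrs; D_mod = 2.80449 yrs.
DV01 ≈ 2.80449 × 50,140.3499 × 0.0001 = 14.061831.

A$14.0618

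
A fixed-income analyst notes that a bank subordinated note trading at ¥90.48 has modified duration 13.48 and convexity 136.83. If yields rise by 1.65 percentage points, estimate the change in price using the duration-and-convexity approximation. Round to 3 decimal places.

-¥18.439

Duration effect: -D_mod·Δy = -13.48 × (+0.0165) = -0.222420
Convexity effect: ½·C·(Δy)² = 0.5 × 136.83 × (0.0165)² = +0.01862598375
ΔP/P ≈ -0.222420 + 0.01862598375 = -0.20379401625
ΔP ≈ 90.48 × (-0.20379401625) = -18.4392825903.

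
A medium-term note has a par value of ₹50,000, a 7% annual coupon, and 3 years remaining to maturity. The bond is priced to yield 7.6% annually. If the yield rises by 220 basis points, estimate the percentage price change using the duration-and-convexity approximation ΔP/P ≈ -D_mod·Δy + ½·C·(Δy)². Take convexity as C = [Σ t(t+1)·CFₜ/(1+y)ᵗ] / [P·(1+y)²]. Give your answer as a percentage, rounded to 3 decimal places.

-5.509%

With y = 0.076:
  t   CF        PV=CF/(1+0.076)^t    t·PV        t(t+1)·PV
  1     3,500.00     3,252.7881     3,252.7881       6,505.5762
  2     3,500.00     3,023.0373     6,046.0745      18,138.2236
  3    53,500.00    42,945.4312   128,836.2937     515,345.1748
  Σ                 49,221.2566   138,135.1563     539,988.9746
P = 49,221.2566; D_Mac = 2.80641 yrs; D_mod = 2.60819 yrs; C = 9.47562.
Duration effect: -2.60819 × (+0.022) = -0.057380
Convexity effect: 0.5 × 9.47562 × (0.022)² = +0.0022931
ΔP/P ≈ -0.057380 + 0.0022931 = -0.055087 = -5.5087%.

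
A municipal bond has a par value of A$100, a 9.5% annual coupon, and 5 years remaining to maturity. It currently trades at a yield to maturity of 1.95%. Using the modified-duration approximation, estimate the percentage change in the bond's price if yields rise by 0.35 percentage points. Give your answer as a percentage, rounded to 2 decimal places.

Periodic yield y = 0.0195. Modified duration first:
  t   CF        PV=CF/(1+0.0195)^t    t·PV
  1         9.50         9.3183         9.3183
  2         9.50         9.1401        18.2801
  3         9.50         8.9652        26.8957
  4         9.50         8.7938        35.1750
  5       109.50        99.4210       497.1048
  Σ                    135.6383       586.7740
P = 135.6383; D_Mac = 4.32602 yrs; D_mod = 4.32602/(1+0.0195) = 4.24328 yrs.
ΔP/P ≈ -D_mod · Δy = -4.24328 × (+0.0035) = -0.014851 = -1.4851%.

-1.49%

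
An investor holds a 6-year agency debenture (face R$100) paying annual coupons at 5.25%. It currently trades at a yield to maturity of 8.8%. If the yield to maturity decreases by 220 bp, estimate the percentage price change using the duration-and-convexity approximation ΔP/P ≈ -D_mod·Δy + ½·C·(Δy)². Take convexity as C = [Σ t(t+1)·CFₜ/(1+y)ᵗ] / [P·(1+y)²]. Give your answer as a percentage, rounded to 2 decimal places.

+11.28%

With y = 0.088:
  t   CF        PV=CF/(1+0.088)^t    t·PV        t(t+1)·PV
  1         5.25         4.8254         4.8254           9.6507
  2         5.25         4.4351         8.8702          26.6105
  3         5.25         4.0764        12.2291          48.9163
  4         5.25         3.7467        14.9866          74.9331
  5         5.25         3.4436        17.2181         103.3085
  6       105.25        63.4525       380.7150       2,665.0050
  Σ                     83.9796       438.8443       2,928.4241
P = 83.9796; D_Mac = 5.22561 yrs; D_mod = 4.80295 yrs; C = 29.45795.
Duration effect: -4.80295 × (-0.022) = +0.105665
Convexity effect: 0.5 × 29.45795 × (-0.022)² = +0.0071288
ΔP/P ≈ +0.105665 + 0.0071288 = +0.112794 = +11.2794%.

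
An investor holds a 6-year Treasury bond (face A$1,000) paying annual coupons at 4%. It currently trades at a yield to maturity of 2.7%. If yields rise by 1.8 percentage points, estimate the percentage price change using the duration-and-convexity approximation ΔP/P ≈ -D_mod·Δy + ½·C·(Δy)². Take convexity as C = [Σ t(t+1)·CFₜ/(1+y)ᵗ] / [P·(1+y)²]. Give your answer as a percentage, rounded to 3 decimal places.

-9.023%

With y = 0.027:
  t   CF        PV=CF/(1+0.027)^t    t·PV        t(t+1)·PV
  1        40.00        38.9484        38.9484          77.8968
  2        40.00        37.9244        75.8489         227.5466
  3        40.00        36.9274       110.7822         443.1287
  4        40.00        35.9566       143.8263         719.1313
  5        40.00        35.0113       175.0563       1,050.3379
  6     1,040.00       886.3611     5,318.1665      37,227.1653
  Σ                  1,071.1291     5,862.6285      39,745.2067
P = 1,071.1291; D_Mac = 5.47332 yrs; D_mod = 5.32942 yrs; C = 35.18050.
Duration effect: -5.32942 × (+0.018) = -0.095930
Convexity effect: 0.5 × 35.18050 × (0.018)² = +0.0056992
ΔP/P ≈ -0.095930 + 0.0056992 = -0.090230 = -9.0230%.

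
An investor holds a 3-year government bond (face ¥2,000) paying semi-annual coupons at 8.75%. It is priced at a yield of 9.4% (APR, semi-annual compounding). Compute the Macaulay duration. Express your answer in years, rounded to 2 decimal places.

Periodic yield y = 0.047. Discount each cash flow and weight by its period:
  t   CF        PV=CF/(1+0.047)^t    t·PV
  1        87.50        83.5721        83.5721
  2        87.50        79.8205       159.6411
  3        87.50        76.2374       228.7122
  4        87.50        72.8151       291.2603
  5        87.50        69.5464       347.7320
  6     2,087.50     1,584.6976     9,508.1855
  Σ                  1,966.6891    10,619.1031
Price P = Σ PV = 1,966.6891.
Macaulay duration = Σ(t·PV) / P = 10,619.1031 / 1,966.6891 = 5.39948 half-year periods.
In years: 5.39948 / 2 = 2.69974 years.

2.70 years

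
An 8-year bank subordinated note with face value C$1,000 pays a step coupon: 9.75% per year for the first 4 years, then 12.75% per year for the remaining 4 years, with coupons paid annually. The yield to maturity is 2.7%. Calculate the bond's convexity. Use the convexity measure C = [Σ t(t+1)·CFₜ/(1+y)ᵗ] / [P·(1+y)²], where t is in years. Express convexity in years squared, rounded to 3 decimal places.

With y = 0.027:
  t   CF        PV=CF/(1+0.027)^t    t·PV        t(t+1)·PV
  1        97.50        94.9367        94.9367         189.8734
  2        97.50        92.4408       184.8816         554.6448
  3        97.50        90.0105       270.0316       1,080.1263
  4        97.50        87.6441       350.5765       1,752.8826
  5       127.50       111.5984       557.9920       3,347.9520
  6       127.50       108.6645       651.9868       4,563.9073
  7       127.50       105.8077       740.6536       5,925.2285
  8     1,127.50       911.0726     7,288.5811      65,597.2296
  Σ                  1,602.1753    10,139.6398      83,011.8446
P = 1,602.1753.
Convexity = Σ t(t+1)·PV / [P·(1+y)²] = 83,011.8446 / (1,602.1753 × 1.054729) = 49.12348.

49.123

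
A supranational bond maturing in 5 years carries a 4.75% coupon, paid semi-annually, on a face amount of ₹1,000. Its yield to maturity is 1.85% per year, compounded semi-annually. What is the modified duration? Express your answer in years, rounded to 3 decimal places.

4.504 years

Periodic yield y = 0.00925. First find Macaulay duration:
  t   CF        PV=CF/(1+0.00925)^t    t·PV
  1        23.75        23.5323        23.5323
  2        23.75        23.3166        46.6333
  3        23.75        23.1029        69.3088
  4        23.75        22.8912        91.5648
  5        23.75        22.6814       113.4070
  6        23.75        22.4735       134.8411
  7        23.75        22.2675       155.8728
  8        23.75        22.0635       176.5077
  9        23.75        21.8612       196.7512
  10    1,023.75       933.6978     9,336.9780
  Σ                  1,137.8881    10,345.3969
P = 1,137.8881; Macaulay duration = 10,345.3969 / 1,137.8881 = 9.09175 half-year periods = 4.54588 years.
Modified duration = D_Mac / (1 + y) = 4.54588 / 1.00925 = 4.50421 years.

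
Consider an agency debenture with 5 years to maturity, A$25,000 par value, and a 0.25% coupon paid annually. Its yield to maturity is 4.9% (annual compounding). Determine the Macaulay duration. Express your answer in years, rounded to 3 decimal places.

4.972 years

Periodic yield y = 0.049. Discount each cash flow and weight by its year:
  t   CF        PV=CF/(1+0.049)^t    t·PV
  1        62.50        59.5806        59.5806
  2        62.50        56.7975       113.5950
  3        62.50        54.1444       162.4332
  4        62.50        51.6153       206.4610
  5    25,062.50    19,730.9024    98,654.5122
  Σ                 19,953.0401    99,196.5819
Price P = Σ PV = 19,953.0401.
Macaulay duration = Σ(t·PV) / P = 99,196.5819 / 19,953.0401 = 4.97150 years.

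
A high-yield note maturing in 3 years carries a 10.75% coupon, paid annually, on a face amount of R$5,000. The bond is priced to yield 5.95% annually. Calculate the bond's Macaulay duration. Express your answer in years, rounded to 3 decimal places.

Periodic yield y = 0.0595. Discount each cash flow and weight by its year:
  t   CF        PV=CF/(1+0.0595)^t    t·PV
  1       537.50       507.3148       507.3148
  2       537.50       478.8247       957.6494
  3     5,537.50     4,655.9773    13,967.9320
  Σ                  5,642.1168    15,432.8961
Price P = Σ PV = 5,642.1168.
Macaulay duration = Σ(t·PV) / P = 15,432.8961 / 5,642.1168 = 2.73530 years.

2.735 years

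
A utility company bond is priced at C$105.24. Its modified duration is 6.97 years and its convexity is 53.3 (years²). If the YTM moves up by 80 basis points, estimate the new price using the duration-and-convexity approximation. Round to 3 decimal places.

Duration effect: -D_mod·Δy = -6.97 × (+0.008) = -0.055760
Convexity effect: ½·C·(Δy)² = 0.5 × 53.3 × (0.008)² = +0.0017056
ΔP/P ≈ -0.055760 + 0.0017056 = -0.0540544
New price ≈ 105.24 × (1 - 0.0540544) = 99.551314944.

C$99.551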